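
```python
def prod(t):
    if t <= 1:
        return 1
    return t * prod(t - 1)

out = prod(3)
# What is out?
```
Call trace:
prod(t=3)
  prod(t=2)
    prod(t=1)
    -> return 1
  -> return 2
-> return 6

Final answer: 6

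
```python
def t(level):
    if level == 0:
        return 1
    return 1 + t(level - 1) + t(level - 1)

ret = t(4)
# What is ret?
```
Call trace (a repeated sub-call is expanded the first time; later identical calls just restate its return value):
t(level=4)
  t(level=3)
    t(level=2)
      t(level=1)
        t(level=0)
        -> return 1
        t(level=0)
        -> return 1
      -> return 3
      t(level=1) -> return 3  (same call as traced above)
    -> return 7
    t(level=2) -> return 7  (same call as traced above)
  -> return 15
  t(level=3) -> return 15  (same call as traced above)
-> return 31

Final answer: 31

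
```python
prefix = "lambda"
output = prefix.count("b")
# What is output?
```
Trace:
  prefix='lambda'
  prefix='lambda', output=1

Final answer: 1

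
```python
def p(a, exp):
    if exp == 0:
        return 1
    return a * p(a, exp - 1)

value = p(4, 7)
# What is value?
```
Call trace:
p(a=4, exp=7)
  p(a=4, exp=6)
    p(a=4, exp=5)
      p(a=4, exp=4)
        p(a=4, exp=3)
          p(a=4, exp=2)
            p(a=4, exp=1)
              p(a=4, exp=0)
              -> return 1
            -> return 4
          -> return 16
        -> return 64
      -> return 256
    -> return 1024
  -> return 4096
-> return 16384

Final answer: 16384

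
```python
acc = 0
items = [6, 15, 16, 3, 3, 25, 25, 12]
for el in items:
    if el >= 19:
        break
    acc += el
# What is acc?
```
Trace:
  acc=0
  acc=6, el=6
  acc=21, el=15
  acc=37, el=16
  acc=40, el=3
  acc=43, el=3
  acc=43, el=25

Final answer: 43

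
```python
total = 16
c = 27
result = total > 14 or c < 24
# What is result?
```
Trace:
  total=16
  total=16, c=27
  total=16, c=27, result=True

Final answer: True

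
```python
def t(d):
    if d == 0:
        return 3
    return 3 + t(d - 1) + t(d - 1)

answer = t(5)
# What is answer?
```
Call trace (a repeated sub-call is expanded the first time; later identical calls just restate its return value):
t(d=5)
  t(d=4)
    t(d=3)
      t(d=2)
        t(d=1)
          t(d=0)
          -> return 3
          t(d=0)
          -> return 3
        -> return 9
        t(d=1) -> return 9  (same call as traced above)
      -> return 21
      t(d=2) -> return 21  (same call as traced above)
    -> return 45
    t(d=3) -> return 45  (same call as traced above)
  -> return 93
  t(d=4) -> return 93  (same call as traced above)
-> return 189

Final answer: 189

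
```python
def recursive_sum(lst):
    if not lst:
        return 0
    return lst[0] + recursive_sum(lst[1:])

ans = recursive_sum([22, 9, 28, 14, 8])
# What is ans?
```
Call trace:
recursive_sum(lst=[22, 9, 28, 14, 8])
  recursive_sum(lst=[9, 28, 14, 8])
    recursive_sum(lst=[28, 14, 8])
      recursive_sum(lst=[14, 8])
        recursive_sum(lst=[8])
          recursive_sum(lst=[])
          -> return 0
        -> return 8
      -> return 22
    -> return 50
  -> return 59
-> return 81

Final answer: 81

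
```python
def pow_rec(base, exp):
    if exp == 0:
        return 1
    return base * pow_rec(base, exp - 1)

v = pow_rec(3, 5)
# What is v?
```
Call trace:
pow_rec(base=3, exp=5)
  pow_rec(base=3, exp=4)
    pow_rec(base=3, exp=3)
      pow_rec(base=3, exp=2)
        pow_rec(base=3, exp=1)
          pow_rec(base=3, exp=0)
          -> return 1
        -> return 3
      -> return 9
    -> return 27
  -> return 81
-> return 243

Final answer: 243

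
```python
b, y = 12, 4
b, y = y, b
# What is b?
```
Trace:
  b=12, y=4
  b=4, y=12

Final answer: 4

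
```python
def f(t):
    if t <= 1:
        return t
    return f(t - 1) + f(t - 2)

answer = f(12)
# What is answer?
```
Call trace (a repeated sub-call is expanded the first time; later identical calls just restate its return value):
f(t=12)
  f(t=11)
    f(t=10)
      f(t=9)
        f(t=8)
          f(t=7)
            f(t=6)
              f(t=5)
                f(t=4)
                  f(t=3)
                    f(t=2)
                      f(t=1)
                      -> return 1
                      f(t=0)
                      -> return 0
                    -> return 1
                    f(t=1)
                    -> return 1
                  -> return 2
                  f(t=2) -> return 1  (same call as traced above)
                -> return 3
                f(t=3) -> return 2  (same call as traced above)
              -> return 5
              f(t=4) -> return 3  (same call as traced above)
            -> return 8
            f(t=5) -> return 5  (same call as traced above)
          -> return 13
          f(t=6) -> return 8  (same call as traced above)
        -> return 21
        f(t=7) -> return 13  (same call as traced above)
      -> return 34
      f(t=8) -> return 21  (same call as traced above)
    -> return 55
    f(t=9) -> return 34  (same call as traced above)
  -> return 89
  f(t=10) -> return 55  (same call as traced above)
-> return 144

Final answer: 144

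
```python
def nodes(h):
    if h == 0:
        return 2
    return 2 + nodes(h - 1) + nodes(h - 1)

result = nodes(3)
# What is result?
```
Call trace (a repeated sub-call is expanded the first time; later identical calls just restate its return value):
nodes(h=3)
  nodes(h=2)
    nodes(h=1)
      nodes(h=0)
      -> return 2
      nodes(h=0)
      -> return 2
    -> return 6
    nodes(h=1) -> return 6  (same call as traced above)
  -> return 14
  nodes(h=2) -> return 14  (same call as traced above)
-> return 30

Final answer: 30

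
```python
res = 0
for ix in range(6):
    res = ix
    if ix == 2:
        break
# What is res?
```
Trace:
  res=0
  res=0, ix=0
  res=1, ix=1
  res=2, ix=2

Final answer: 2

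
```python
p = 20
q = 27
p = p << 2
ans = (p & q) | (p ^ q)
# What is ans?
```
Trace:
  p=20
  p=20, q=27
  p=80, q=27
  p=80, q=27, ans=91

Final answer: 91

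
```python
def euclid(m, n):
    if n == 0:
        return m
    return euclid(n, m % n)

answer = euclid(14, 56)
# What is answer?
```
Call trace:
euclid(m=14, n=56)
  euclid(m=56, n=14)
    euclid(m=14, n=0)
    -> return 14
  -> return 14
-> return 14

Final answer: 14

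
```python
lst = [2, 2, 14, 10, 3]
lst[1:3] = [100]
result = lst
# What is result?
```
Trace:
  lst=[2, 2, 14, 10, 3]
  lst=[2, 100, 10, 3]
  lst=[2, 100, 10, 3], result=[2, 100, 10, 3]

Final answer: [2, 100, 10, 3]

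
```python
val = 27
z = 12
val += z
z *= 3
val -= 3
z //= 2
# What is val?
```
Trace:
  val=27
  val=27, z=12
  val=39, z=12
  val=39, z=36
  val=36, z=36
  val=36, z=18

Final answer: 36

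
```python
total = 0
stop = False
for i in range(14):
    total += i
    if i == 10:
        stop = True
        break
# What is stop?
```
Trace:
  total=0
  total=0, stop=False
  total=0, stop=False, i=0
  total=1, stop=False, i=1
  total=3, stop=False, i=2
  total=6, stop=False, i=3
  total=10, stop=False, i=4
  total=15, stop=False, i=5
  total=21, stop=False, i=6
  total=28, stop=False, i=7
  total=36, stop=False, i=8
  total=45, stop=False, i=9
  total=55, stop=True, i=10

Final answer: True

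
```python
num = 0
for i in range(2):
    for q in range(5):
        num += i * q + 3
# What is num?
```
Trace:
  num=0
  num=3, i=0, q=0
  num=6, i=0, q=1
  num=9, i=0, q=2
  num=12, i=0, q=3
  num=15, i=0, q=4
  num=18, i=1, q=0
  num=22, i=1, q=1
  num=27, i=1, q=2
  num=33, i=1, q=3
  num=40, i=1, q=4

Final answer: 40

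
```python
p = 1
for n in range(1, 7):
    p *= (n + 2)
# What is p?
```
Trace:
  p=1
  p=3, n=1
  p=12, n=2
  p=60, n=3
  p=360, n=4
  p=2520, n=5
  p=20160, n=6

Final answer: 20160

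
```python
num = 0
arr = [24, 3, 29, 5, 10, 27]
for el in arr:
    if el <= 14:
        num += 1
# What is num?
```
Trace:
  num=0
  num=0, el=24
  num=1, el=3
  num=1, el=29
  num=2, el=5
  num=3, el=10
  num=3, el=27

Final answer: 3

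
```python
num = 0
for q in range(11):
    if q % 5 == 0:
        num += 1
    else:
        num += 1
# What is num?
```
Trace:
  num=0
  num=1, q=0
  num=2, q=1
  num=3, q=2
  num=4, q=3
  num=5, q=4
  num=6, q=5
  num=7, q=6
  num=8, q=7
  num=9, q=8
  num=10, q=9
  num=11, q=10

Final answer: 11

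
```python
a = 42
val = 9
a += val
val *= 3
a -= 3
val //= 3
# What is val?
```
Trace:
  a=42
  a=42, val=9
  a=51, val=9
  a=51, val=27
  a=48, val=27
  a=48, val=9

Final answer: 9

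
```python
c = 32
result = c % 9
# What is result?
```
Trace:
  c=32
  c=32, result=5

Final answer: 5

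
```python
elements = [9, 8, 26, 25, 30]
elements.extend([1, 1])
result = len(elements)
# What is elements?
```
Trace:
  elements=[9, 8, 26, 25, 30]
  elements=[9, 8, 26, 25, 30, 1, 1]
  elements=[9, 8, 26, 25, 30, 1, 1], result=7

Final answer: [9, 8, 26, 25, 30, 1, 1]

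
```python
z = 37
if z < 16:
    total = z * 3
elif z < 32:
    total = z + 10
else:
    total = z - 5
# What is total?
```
Trace:
  z=37
  z=37, total=32

Final answer: 32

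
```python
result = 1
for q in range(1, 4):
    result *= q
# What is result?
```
Trace:
  result=1
  result=1, q=1
  result=2, q=2
  result=6, q=3

Final answer: 6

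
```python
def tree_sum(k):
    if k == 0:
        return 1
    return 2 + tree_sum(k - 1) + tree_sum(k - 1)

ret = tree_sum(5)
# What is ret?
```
Call trace (a repeated sub-call is expanded the first time; later identical calls just restate its return value):
tree_sum(k=5)
  tree_sum(k=4)
    tree_sum(k=3)
      tree_sum(k=2)
        tree_sum(k=1)
          tree_sum(k=0)
          -> return 1
          tree_sum(k=0)
          -> return 1
        -> return 4
        tree_sum(k=1) -> return 4  (same call as traced above)
      -> return 10
      tree_sum(k=2) -> return 10  (same call as traced above)
    -> return 22
    tree_sum(k=3) -> return 22  (same call as traced above)
  -> return 46
  tree_sum(k=4) -> return 46  (same call as traced above)
-> return 94

Final answer: 94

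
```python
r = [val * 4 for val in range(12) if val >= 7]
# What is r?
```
Trace:
  val=0
  val=1
  val=2
  val=3
  val=4
  val=5
  val=6
  val=7
  val=8
  val=9
  val=10
  val=11
  r=[28, 32, 36, 40, 44]

Final answer: [28, 32, 36, 40, 44]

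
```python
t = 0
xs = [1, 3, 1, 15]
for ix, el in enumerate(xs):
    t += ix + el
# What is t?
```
Trace:
  t=0
  t=1, ix=0, el=1
  t=5, ix=1, el=3
  t=8, ix=2, el=1
  t=26, ix=3, el=15

Final answer: 26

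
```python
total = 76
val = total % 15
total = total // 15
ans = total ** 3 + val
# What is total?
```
Trace:
  total=76
  total=76, val=1
  total=5, val=1
  total=5, val=1, ans=126

Final answer: 5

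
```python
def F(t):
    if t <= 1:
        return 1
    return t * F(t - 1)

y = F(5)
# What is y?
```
Call trace:
F(t=5)
  F(t=4)
    F(t=3)
      F(t=2)
        F(t=1)
        -> return 1
      -> return 2
    -> return 6
  -> return 24
-> return 120

Final answer: 120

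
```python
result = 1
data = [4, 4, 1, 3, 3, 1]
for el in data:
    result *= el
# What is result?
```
Trace:
  result=1
  result=4, el=4
  result=16, el=4
  result=16, el=1
  result=48, el=3
  result=144, el=3
  result=144, el=1

Final answer: 144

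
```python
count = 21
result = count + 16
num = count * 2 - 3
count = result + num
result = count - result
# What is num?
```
Trace:
  count=21
  count=21, result=37
  count=21, result=37, num=39
  count=76, result=37, num=39
  count=76, result=39, num=39

Final answer: 39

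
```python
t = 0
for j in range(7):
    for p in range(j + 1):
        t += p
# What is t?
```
Trace:
  t=0
  t=0, j=0, p=0
  t=0, j=1, p=0
  t=1, j=1, p=1
  t=1, j=2, p=0
  t=2, j=2, p=1
  t=4, j=2, p=2
  t=4, j=3, p=0
  t=5, j=3, p=1
  t=7, j=3, p=2
  t=10, j=3, p=3
  t=10, j=4, p=0
  t=11, j=4, p=1
  t=13, j=4, p=2
  t=16, j=4, p=3
  t=20, j=4, p=4
  t=20, j=5, p=0
  t=21, j=5, p=1
  t=23, j=5, p=2
  t=26, j=5, p=3
  t=30, j=5, p=4
  t=35, j=5, p=5
  t=35, j=6, p=0
  t=36, j=6, p=1
  t=38, j=6, p=2
  t=41, j=6, p=3
  t=45, j=6, p=4
  t=50, j=6, p=5
  t=56, j=6, p=6

Final answer: 56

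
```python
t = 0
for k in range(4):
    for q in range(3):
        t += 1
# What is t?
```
Trace:
  t=0
  t=1, k=0, q=0
  t=2, k=0, q=1
  t=3, k=0, q=2
  t=4, k=1, q=0
  t=5, k=1, q=1
  t=6, k=1, q=2
  t=7, k=2, q=0
  t=8, k=2, q=1
  t=9, k=2, q=2
  t=10, k=3, q=0
  t=11, k=3, q=1
  t=12, k=3, q=2

Final answer: 12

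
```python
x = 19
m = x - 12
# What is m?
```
Trace:
  x=19
  x=19, m=7

Final answer: 7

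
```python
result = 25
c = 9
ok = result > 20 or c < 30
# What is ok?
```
Trace:
  result=25
  result=25, c=9
  result=25, c=9, ok=True

Final answer: True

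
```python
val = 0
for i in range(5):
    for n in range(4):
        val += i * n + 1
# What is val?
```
Trace:
  val=0
  val=1, i=0, n=0
  val=2, i=0, n=1
  val=3, i=0, n=2
  val=4, i=0, n=3
  val=5, i=1, n=0
  val=7, i=1, n=1
  val=10, i=1, n=2
  val=14, i=1, n=3
  val=15, i=2, n=0
  val=18, i=2, n=1
  val=23, i=2, n=2
  val=30, i=2, n=3
  val=31, i=3, n=0
  val=35, i=3, n=1
  val=42, i=3, n=2
  val=52, i=3, n=3
  val=53, i=4, n=0
  val=58, i=4, n=1
  val=67, i=4, n=2
  val=80, i=4, n=3

Final answer: 80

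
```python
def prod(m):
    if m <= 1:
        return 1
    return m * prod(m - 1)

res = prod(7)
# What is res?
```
Call trace:
prod(m=7)
  prod(m=6)
    prod(m=5)
      prod(m=4)
        prod(m=3)
          prod(m=2)
            prod(m=1)
            -> return 1
          -> return 2
        -> return 6
      -> return 24
    -> return 120
  -> return 720
-> return 5040

Final answer: 5040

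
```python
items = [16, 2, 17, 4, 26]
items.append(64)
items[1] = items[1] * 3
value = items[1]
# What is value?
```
Trace:
  items=[16, 2, 17, 4, 26]
  items=[16, 2, 17, 4, 26, 64]
  items=[16, 6, 17, 4, 26, 64]
  items=[16, 6, 17, 4, 26, 64], value=6

Final answer: 6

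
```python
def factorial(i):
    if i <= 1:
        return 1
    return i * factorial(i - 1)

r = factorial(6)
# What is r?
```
Call trace:
factorial(i=6)
  factorial(i=5)
    factorial(i=4)
      factorial(i=3)
        factorial(i=2)
          factorial(i=1)
          -> return 1
        -> return 2
      -> return 6
    -> return 24
  -> return 120
-> return 720

Final answer: 720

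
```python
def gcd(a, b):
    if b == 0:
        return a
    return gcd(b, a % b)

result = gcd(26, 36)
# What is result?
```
Call trace:
gcd(a=26, b=36)
  gcd(a=36, b=26)
    gcd(a=26, b=10)
      gcd(a=10, b=6)
        gcd(a=6, b=4)
          gcd(a=4, b=2)
            gcd(a=2, b=0)
            -> return 2
          -> return 2
        -> return 2
      -> return 2
    -> return 2
  -> return 2
-> return 2

Final answer: 2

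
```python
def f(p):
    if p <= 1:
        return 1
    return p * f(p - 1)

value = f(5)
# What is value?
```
Call trace:
f(p=5)
  f(p=4)
    f(p=3)
      f(p=2)
        f(p=1)
        -> return 1
      -> return 2
    -> return 6
  -> return 24
-> return 120

Final answer: 120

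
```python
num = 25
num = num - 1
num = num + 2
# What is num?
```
Trace:
  num=25
  num=24
  num=26

Final answer: 26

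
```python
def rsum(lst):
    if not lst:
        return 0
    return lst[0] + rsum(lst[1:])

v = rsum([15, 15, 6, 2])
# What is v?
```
Call trace:
rsum(lst=[15, 15, 6, 2])
  rsum(lst=[15, 6, 2])
    rsum(lst=[6, 2])
      rsum(lst=[2])
        rsum(lst=[])
        -> return 0
      -> return 2
    -> return 8
  -> return 23
-> return 38

Final answer: 38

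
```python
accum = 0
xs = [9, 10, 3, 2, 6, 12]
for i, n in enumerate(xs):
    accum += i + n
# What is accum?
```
Trace:
  accum=0
  accum=9, i=0, n=9
  accum=20, i=1, n=10
  accum=25, i=2, n=3
  accum=30, i=3, n=2
  accum=40, i=4, n=6
  accum=57, i=5, n=12

Final answer: 57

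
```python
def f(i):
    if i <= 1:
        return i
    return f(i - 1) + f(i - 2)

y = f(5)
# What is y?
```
Call trace (a repeated sub-call is expanded the first time; later identical calls just restate its return value):
f(i=5)
  f(i=4)
    f(i=3)
      f(i=2)
        f(i=1)
        -> return 1
        f(i=0)
        -> return 0
      -> return 1
      f(i=1)
      -> return 1
    -> return 2
    f(i=2) -> return 1  (same call as traced above)
  -> return 3
  f(i=3) -> return 2  (same call as traced above)
-> return 5

Final answer: 5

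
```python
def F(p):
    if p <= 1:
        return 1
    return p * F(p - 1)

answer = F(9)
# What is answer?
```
Call trace:
F(p=9)
  F(p=8)
    F(p=7)
      F(p=6)
        F(p=5)
          F(p=4)
            F(p=3)
              F(p=2)
                F(p=1)
                -> return 1
              -> return 2
            -> return 6
          -> return 24
        -> return 120
      -> return 720
    -> return 5040
  -> return 40320
-> return 362880

Final answer: 362880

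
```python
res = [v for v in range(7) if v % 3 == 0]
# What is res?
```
Trace:
  v=0
  v=1
  v=2
  v=3
  v=4
  v=5
  v=6
  res=[0, 3, 6]

Final answer: [0, 3, 6]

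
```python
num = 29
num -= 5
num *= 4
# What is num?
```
Trace:
  num=29
  num=24
  num=96

Final answer: 96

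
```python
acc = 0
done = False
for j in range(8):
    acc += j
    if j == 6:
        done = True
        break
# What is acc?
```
Trace:
  acc=0
  acc=0, done=False
  acc=0, done=False, j=0
  acc=1, done=False, j=1
  acc=3, done=False, j=2
  acc=6, done=False, j=3
  acc=10, done=False, j=4
  acc=15, done=False, j=5
  acc=21, done=True, j=6

Final answer: 21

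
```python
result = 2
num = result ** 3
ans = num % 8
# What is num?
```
Trace:
  result=2
  result=2, num=8
  result=2, num=8, ans=0

Final answer: 8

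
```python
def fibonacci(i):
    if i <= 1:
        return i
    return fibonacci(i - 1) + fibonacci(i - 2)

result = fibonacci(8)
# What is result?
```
Call trace (a repeated sub-call is expanded the first time; later identical calls just restate its return value):
fibonacci(i=8)
  fibonacci(i=7)
    fibonacci(i=6)
      fibonacci(i=5)
        fibonacci(i=4)
          fibonacci(i=3)
            fibonacci(i=2)
              fibonacci(i=1)
              -> return 1
              fibonacci(i=0)
              -> return 0
            -> return 1
            fibonacci(i=1)
            -> return 1
          -> return 2
          fibonacci(i=2) -> return 1  (same call as traced above)
        -> return 3
        fibonacci(i=3) -> return 2  (same call as traced above)
      -> return 5
      fibonacci(i=4) -> return 3  (same call as traced above)
    -> return 8
    fibonacci(i=5) -> return 5  (same call as traced above)
  -> return 13
  fibonacci(i=6) -> return 8  (same call as traced above)
-> return 21

Final answer: 21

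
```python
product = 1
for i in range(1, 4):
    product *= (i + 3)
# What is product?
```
Trace:
  product=1
  product=4, i=1
  product=20, i=2
  product=120, i=3

Final answer: 120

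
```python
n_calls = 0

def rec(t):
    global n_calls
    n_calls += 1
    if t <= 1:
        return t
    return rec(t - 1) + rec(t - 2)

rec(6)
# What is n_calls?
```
Call trace (a repeated sub-call is expanded the first time; later identical calls just restate its return value):
rec(t=6)
  rec(t=5)
    rec(t=4)
      rec(t=3)
        rec(t=2)
          rec(t=1)
          -> return 1
          rec(t=0)
          -> return 0
        -> return 1
        rec(t=1)
        -> return 1
      -> return 2
      rec(t=2) -> return 1  (same call as traced above)
    -> return 3
    rec(t=3) -> return 2  (same call as traced above)
  -> return 5
  rec(t=4) -> return 3  (same call as traced above)
-> return 8

n_calls is incremented once per call, so count the calls in each subtree. Let C(t) = number of calls made by rec(t).
C(0) = C(1) = 1 (base case, no recursion); C(t) = 1 + C(t - 1) + C(t - 2) otherwise.
C(2) = 1 + C(1) + C(0) = 1 + 1 + 1 = 3
C(3) = 1 + C(2) + C(1) = 1 + 3 + 1 = 5
C(4) = 1 + C(3) + C(2) = 1 + 5 + 3 = 9
C(5) = 1 + C(4) + C(3) = 1 + 9 + 5 = 15
C(6) = 1 + C(5) + C(4) = 1 + 15 + 9 = 25
n_calls = C(6) = 25

Final answer: 25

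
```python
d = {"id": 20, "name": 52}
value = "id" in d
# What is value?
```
Trace:
  d={'id': 20, 'name': 52}
  d={'id': 20, 'name': 52}, value=True

Final answer: True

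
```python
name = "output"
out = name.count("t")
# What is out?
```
Trace:
  name='output'
  name='output', out=2

Final answer: 2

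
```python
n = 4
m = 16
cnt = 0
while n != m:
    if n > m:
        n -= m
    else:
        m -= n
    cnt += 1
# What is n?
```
Trace:
  n=4
  n=4, m=16
  n=4, m=16, cnt=0
  n=4, m=12, cnt=1
  n=4, m=8, cnt=2
  n=4, m=4, cnt=3

Final answer: 4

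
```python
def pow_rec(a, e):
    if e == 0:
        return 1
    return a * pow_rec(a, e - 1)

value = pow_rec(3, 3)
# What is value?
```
Call trace:
pow_rec(a=3, e=3)
  pow_rec(a=3, e=2)
    pow_rec(a=3, e=1)
      pow_rec(a=3, e=0)
      -> return 1
    -> return 3
  -> return 9
-> return 27

Final answer: 27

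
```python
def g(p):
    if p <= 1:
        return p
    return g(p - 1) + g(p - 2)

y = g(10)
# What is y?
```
Call trace (a repeated sub-call is expanded the first time; later identical calls just restate its return value):
g(p=10)
  g(p=9)
    g(p=8)
      g(p=7)
        g(p=6)
          g(p=5)
            g(p=4)
              g(p=3)
                g(p=2)
                  g(p=1)
                  -> return 1
                  g(p=0)
                  -> return 0
                -> return 1
                g(p=1)
                -> return 1
              -> return 2
              g(p=2) -> return 1  (same call as traced above)
            -> return 3
            g(p=3) -> return 2  (same call as traced above)
          -> return 5
          g(p=4) -> return 3  (same call as traced above)
        -> return 8
        g(p=5) -> return 5  (same call as traced above)
      -> return 13
      g(p=6) -> return 8  (same call as traced above)
    -> return 21
    g(p=7) -> return 13  (same call as traced above)
  -> return 34
  g(p=8) -> return 21  (same call as traced above)
-> return 55

Final answer: 55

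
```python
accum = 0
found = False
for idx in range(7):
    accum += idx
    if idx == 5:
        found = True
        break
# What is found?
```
Trace:
  accum=0
  accum=0, found=False
  accum=0, found=False, idx=0
  accum=1, found=False, idx=1
  accum=3, found=False, idx=2
  accum=6, found=False, idx=3
  accum=10, found=False, idx=4
  accum=15, found=True, idx=5

Final answer: True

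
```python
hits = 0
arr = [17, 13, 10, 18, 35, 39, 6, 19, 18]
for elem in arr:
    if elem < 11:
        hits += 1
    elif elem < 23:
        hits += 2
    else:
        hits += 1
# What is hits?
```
Trace:
  hits=0
  hits=2, elem=17
  hits=4, elem=13
  hits=5, elem=10
  hits=7, elem=18
  hits=8, elem=35
  hits=9, elem=39
  hits=10, elem=6
  hits=12, elem=19
  hits=14, elem=18

Final answer: 14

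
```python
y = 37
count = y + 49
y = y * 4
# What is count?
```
Trace:
  y=37
  y=37, count=86
  y=148, count=86

Final answer: 86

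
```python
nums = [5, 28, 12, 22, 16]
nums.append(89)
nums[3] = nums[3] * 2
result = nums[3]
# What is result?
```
Trace:
  nums=[5, 28, 12, 22, 16]
  nums=[5, 28, 12, 22, 16, 89]
  nums=[5, 28, 12, 44, 16, 89]
  nums=[5, 28, 12, 44, 16, 89], result=44

Final answer: 44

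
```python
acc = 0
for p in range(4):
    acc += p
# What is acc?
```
Trace:
  acc=0
  acc=0, p=0
  acc=1, p=1
  acc=3, p=2
  acc=6, p=3

Final answer: 6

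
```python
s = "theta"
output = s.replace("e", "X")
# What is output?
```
Trace:
  s='theta'
  s='theta', output='thXta'

Final answer: 'thXta'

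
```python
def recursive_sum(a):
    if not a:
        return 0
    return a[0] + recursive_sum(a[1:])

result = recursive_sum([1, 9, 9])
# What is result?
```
Call trace:
recursive_sum(a=[1, 9, 9])
  recursive_sum(a=[9, 9])
    recursive_sum(a=[9])
      recursive_sum(a=[])
      -> return 0
    -> return 9
  -> return 18
-> return 19

Final answer: 19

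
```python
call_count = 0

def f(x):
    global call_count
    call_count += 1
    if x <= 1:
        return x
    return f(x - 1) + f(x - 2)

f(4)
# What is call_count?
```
Call trace (a repeated sub-call is expanded the first time; later identical calls just restate its return value):
f(x=4)
  f(x=3)
    f(x=2)
      f(x=1)
      -> return 1
      f(x=0)
      -> return 0
    -> return 1
    f(x=1)
    -> return 1
  -> return 2
  f(x=2) -> return 1  (same call as traced above)
-> return 3

call_count is incremented once per call, so count the calls in each subtree. Let C(x) = number of calls made by f(x).
C(0) = C(1) = 1 (base case, no recursion); C(x) = 1 + C(x - 1) + C(x - 2) otherwise.
C(2) = 1 + C(1) + C(0) = 1 + 1 + 1 = 3
C(3) = 1 + C(2) + C(1) = 1 + 3 + 1 = 5
C(4) = 1 + C(3) + C(2) = 1 + 5 + 3 = 9
call_count = C(4) = 9

Final answer: 9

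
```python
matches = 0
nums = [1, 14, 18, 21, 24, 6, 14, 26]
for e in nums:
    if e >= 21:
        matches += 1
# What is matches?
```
Trace:
  matches=0
  matches=0, e=1
  matches=0, e=14
  matches=0, e=18
  matches=1, e=21
  matches=2, e=24
  matches=2, e=6
  matches=2, e=14
  matches=3, e=26

Final answer: 3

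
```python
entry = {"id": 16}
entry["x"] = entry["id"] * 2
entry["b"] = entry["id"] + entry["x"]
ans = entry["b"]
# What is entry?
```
Trace:
  entry={'id': 16}
  entry={'id': 16, 'x': 32}
  entry={'id': 16, 'x': 32, 'b': 48}
  entry={'id': 16, 'x': 32, 'b': 48}, ans=48

Final answer: {'id': 16, 'x': 32, 'b': 48}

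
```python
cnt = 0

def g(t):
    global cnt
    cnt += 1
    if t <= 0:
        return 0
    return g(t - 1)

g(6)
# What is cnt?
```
Call trace:
g(t=6)
  g(t=5)
    g(t=4)
      g(t=3)
        g(t=2)
          g(t=1)
            g(t=0)
            -> return 0
          -> return 0
        -> return 0
      -> return 0
    -> return 0
  -> return 0
-> return 0

cnt is incremented once per call. g is entered once for each t = 6, 5, 4, 3, 2, 1, 0 (the t <= 0 call returns without recursing), i.e. 6 + 1 calls.
cnt = 7

Final answer: 7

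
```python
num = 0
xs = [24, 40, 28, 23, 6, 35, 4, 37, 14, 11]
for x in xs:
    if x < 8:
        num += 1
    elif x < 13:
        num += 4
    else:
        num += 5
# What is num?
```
Trace:
  num=0
  num=5, x=24
  num=10, x=40
  num=15, x=28
  num=20, x=23
  num=21, x=6
  num=26, x=35
  num=27, x=4
  num=32, x=37
  num=37, x=14
  num=41, x=11

Final answer: 41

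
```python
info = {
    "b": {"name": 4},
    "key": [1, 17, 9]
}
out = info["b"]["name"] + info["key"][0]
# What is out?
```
Trace:
  info={'b': {'name': 4}, 'key': [1, 17, 9]}
  info={'b': {'name': 4}, 'key': [1, 17, 9]}, out=5

Final answer: 5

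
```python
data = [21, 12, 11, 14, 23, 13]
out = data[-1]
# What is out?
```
Trace:
  data=[21, 12, 11, 14, 23, 13]
  data=[21, 12, 11, 14, 23, 13], out=13

Final answer: 13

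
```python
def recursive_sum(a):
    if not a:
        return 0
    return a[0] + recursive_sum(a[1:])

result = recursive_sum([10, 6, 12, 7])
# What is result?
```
Call trace:
recursive_sum(a=[10, 6, 12, 7])
  recursive_sum(a=[6, 12, 7])
    recursive_sum(a=[12, 7])
      recursive_sum(a=[7])
        recursive_sum(a=[])
        -> return 0
      -> return 7
    -> return 19
  -> return 25
-> return 35

Final answer: 35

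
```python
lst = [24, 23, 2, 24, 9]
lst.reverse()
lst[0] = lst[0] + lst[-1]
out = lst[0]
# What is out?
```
Trace:
  lst=[24, 23, 2, 24, 9]
  lst=[9, 24, 2, 23, 24]
  lst=[33, 24, 2, 23, 24]
  lst=[33, 24, 2, 23, 24], out=33

Final answer: 33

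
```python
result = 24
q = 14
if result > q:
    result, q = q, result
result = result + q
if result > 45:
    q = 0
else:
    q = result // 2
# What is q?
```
Trace:
  result=24
  result=24, q=14
  result=14, q=24
  result=38, q=24
  result=38, q=19

Final answer: 19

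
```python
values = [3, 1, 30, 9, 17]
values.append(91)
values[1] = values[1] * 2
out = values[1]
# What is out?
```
Trace:
  values=[3, 1, 30, 9, 17]
  values=[3, 1, 30, 9, 17, 91]
  values=[3, 2, 30, 9, 17, 91]
  values=[3, 2, 30, 9, 17, 91], out=2

Final answer: 2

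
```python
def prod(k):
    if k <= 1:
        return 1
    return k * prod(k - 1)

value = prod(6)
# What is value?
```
Call trace:
prod(k=6)
  prod(k=5)
    prod(k=4)
      prod(k=3)
        prod(k=2)
          prod(k=1)
          -> return 1
        -> return 2
      -> return 6
    -> return 24
  -> return 120
-> return 720

Final answer: 720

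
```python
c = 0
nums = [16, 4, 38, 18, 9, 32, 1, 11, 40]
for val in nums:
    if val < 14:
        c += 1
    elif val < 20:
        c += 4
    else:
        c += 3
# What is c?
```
Trace:
  c=0
  c=4, val=16
  c=5, val=4
  c=8, val=38
  c=12, val=18
  c=13, val=9
  c=16, val=32
  c=17, val=1
  c=18, val=11
  c=21, val=40

Final answer: 21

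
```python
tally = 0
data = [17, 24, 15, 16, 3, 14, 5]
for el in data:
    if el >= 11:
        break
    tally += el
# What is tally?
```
Trace:
  tally=0
  tally=0, el=17

Final answer: 0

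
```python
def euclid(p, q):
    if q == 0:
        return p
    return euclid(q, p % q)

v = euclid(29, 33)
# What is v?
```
Call trace:
euclid(p=29, q=33)
  euclid(p=33, q=29)
    euclid(p=29, q=4)
      euclid(p=4, q=1)
        euclid(p=1, q=0)
        -> return 1
      -> return 1
    -> return 1
  -> return 1
-> return 1

Final answer: 1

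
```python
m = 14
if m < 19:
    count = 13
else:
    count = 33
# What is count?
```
Trace:
  m=14
  m=14, count=13

Final answer: 13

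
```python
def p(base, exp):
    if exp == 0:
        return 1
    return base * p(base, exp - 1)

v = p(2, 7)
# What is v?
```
Call trace:
p(base=2, exp=7)
  p(base=2, exp=6)
    p(base=2, exp=5)
      p(base=2, exp=4)
        p(base=2, exp=3)
          p(base=2, exp=2)
            p(base=2, exp=1)
              p(base=2, exp=0)
              -> return 1
            -> return 2
          -> return 4
        -> return 8
      -> return 16
    -> return 32
  -> return 64
-> return 128

Final answer: 128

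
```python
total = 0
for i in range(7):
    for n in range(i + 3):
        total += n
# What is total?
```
Trace:
  total=0
  total=0, i=0, n=0
  total=1, i=0, n=1
  total=3, i=0, n=2
  total=3, i=1, n=0
  total=4, i=1, n=1
  total=6, i=1, n=2
  total=9, i=1, n=3
  total=9, i=2, n=0
  total=10, i=2, n=1
  total=12, i=2, n=2
  total=15, i=2, n=3
  total=19, i=2, n=4
  total=19, i=3, n=0
  total=20, i=3, n=1
  total=22, i=3, n=2
  total=25, i=3, n=3
  total=29, i=3, n=4
  total=34, i=3, n=5
  total=34, i=4, n=0
  total=35, i=4, n=1
  total=37, i=4, n=2
  total=40, i=4, n=3
  total=44, i=4, n=4
  total=49, i=4, n=5
  total=55, i=4, n=6
  total=55, i=5, n=0
  total=56, i=5, n=1
  total=58, i=5, n=2
  total=61, i=5, n=3
  total=65, i=5, n=4
  total=70, i=5, n=5
  total=76, i=5, n=6
  total=83, i=5, n=7
  total=83, i=6, n=0
  total=84, i=6, n=1
  total=86, i=6, n=2
  total=89, i=6, n=3
  total=93, i=6, n=4
  total=98, i=6, n=5
  total=104, i=6, n=6
  total=111, i=6, n=7
  total=119, i=6, n=8

Final answer: 119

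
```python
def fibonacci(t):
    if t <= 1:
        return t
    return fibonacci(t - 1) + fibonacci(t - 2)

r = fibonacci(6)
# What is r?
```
Call trace (a repeated sub-call is expanded the first time; later identical calls just restate its return value):
fibonacci(t=6)
  fibonacci(t=5)
    fibonacci(t=4)
      fibonacci(t=3)
        fibonacci(t=2)
          fibonacci(t=1)
          -> return 1
          fibonacci(t=0)
          -> return 0
        -> return 1
        fibonacci(t=1)
        -> return 1
      -> return 2
      fibonacci(t=2) -> return 1  (same call as traced above)
    -> return 3
    fibonacci(t=3) -> return 2  (same call as traced above)
  -> return 5
  fibonacci(t=4) -> return 3  (same call as traced above)
-> return 8

Final answer: 8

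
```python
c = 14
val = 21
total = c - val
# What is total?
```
Trace:
  c=14
  c=14, val=21
  c=14, val=21, total=-7

Final answer: -7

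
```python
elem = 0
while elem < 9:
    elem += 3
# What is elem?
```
Trace:
  elem=0
  elem=3
  elem=6
  elem=9

Final answer: 9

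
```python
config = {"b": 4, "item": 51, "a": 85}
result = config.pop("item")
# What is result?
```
Trace:
  config={'b': 4, 'item': 51, 'a': 85}
  config={'b': 4, 'a': 85}, result=51

Final answer: 51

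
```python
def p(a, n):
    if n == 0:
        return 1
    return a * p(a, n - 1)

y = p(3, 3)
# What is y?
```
Call trace:
p(a=3, n=3)
  p(a=3, n=2)
    p(a=3, n=1)
      p(a=3, n=0)
      -> return 1
    -> return 3
  -> return 9
-> return 27

Final answer: 27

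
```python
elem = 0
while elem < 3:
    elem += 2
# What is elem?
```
Trace:
  elem=0
  elem=2
  elem=4

Final answer: 4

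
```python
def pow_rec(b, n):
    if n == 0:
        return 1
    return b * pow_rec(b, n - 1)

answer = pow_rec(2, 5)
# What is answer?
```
Call trace:
pow_rec(b=2, n=5)
  pow_rec(b=2, n=4)
    pow_rec(b=2, n=3)
      pow_rec(b=2, n=2)
        pow_rec(b=2, n=1)
          pow_rec(b=2, n=0)
          -> return 1
        -> return 2
      -> return 4
    -> return 8
  -> return 16
-> return 32

Final answer: 32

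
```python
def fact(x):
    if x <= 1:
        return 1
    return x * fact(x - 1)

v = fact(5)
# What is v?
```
Call trace:
fact(x=5)
  fact(x=4)
    fact(x=3)
      fact(x=2)
        fact(x=1)
        -> return 1
      -> return 2
    -> return 6
  -> return 24
-> return 120

Final answer: 120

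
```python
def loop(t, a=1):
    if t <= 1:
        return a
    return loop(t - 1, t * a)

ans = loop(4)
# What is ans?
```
Call trace:
loop(t=4, a=1)
  loop(t=3, a=4)
    loop(t=2, a=12)
      loop(t=1, a=24)
      -> return 24
    -> return 24
  -> return 24
-> return 24

Final answer: 24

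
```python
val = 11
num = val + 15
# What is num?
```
Trace:
  val=11
  val=11, num=26

Final answer: 26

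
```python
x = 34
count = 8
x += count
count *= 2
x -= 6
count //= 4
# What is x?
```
Trace:
  x=34
  x=34, count=8
  x=42, count=8
  x=42, count=16
  x=36, count=16
  x=36, count=4

Final answer: 36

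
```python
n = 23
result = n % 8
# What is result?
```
Trace:
  n=23
  n=23, result=7

Final answer: 7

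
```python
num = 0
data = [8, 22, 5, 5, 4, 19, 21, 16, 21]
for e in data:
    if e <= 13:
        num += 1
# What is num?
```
Trace:
  num=0
  num=1, e=8
  num=1, e=22
  num=2, e=5
  num=3, e=5
  num=4, e=4
  num=4, e=19
  num=4, e=21
  num=4, e=16
  num=4, e=21

Final answer: 4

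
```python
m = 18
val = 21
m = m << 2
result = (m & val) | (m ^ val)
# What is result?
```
Trace:
  m=18
  m=18, val=21
  m=72, val=21
  m=72, val=21, result=93

Final answer: 93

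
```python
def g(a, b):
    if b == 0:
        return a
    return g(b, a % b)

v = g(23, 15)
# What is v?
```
Call trace:
g(a=23, b=15)
  g(a=15, b=8)
    g(a=8, b=7)
      g(a=7, b=1)
        g(a=1, b=0)
        -> return 1
      -> return 1
    -> return 1
  -> return 1
-> return 1

Final answer: 1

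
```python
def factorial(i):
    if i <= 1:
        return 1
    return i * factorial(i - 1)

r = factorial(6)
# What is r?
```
Call trace:
factorial(i=6)
  factorial(i=5)
    factorial(i=4)
      factorial(i=3)
        factorial(i=2)
          factorial(i=1)
          -> return 1
        -> return 2
      -> return 6
    -> return 24
  -> return 120
-> return 720

Final answer: 720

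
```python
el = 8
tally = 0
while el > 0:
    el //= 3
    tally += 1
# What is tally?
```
Trace:
  el=8
  el=8, tally=0
  el=2, tally=1
  el=0, tally=2

Final answer: 2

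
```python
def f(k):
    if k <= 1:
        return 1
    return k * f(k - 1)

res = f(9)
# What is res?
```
Call trace:
f(k=9)
  f(k=8)
    f(k=7)
      f(k=6)
        f(k=5)
          f(k=4)
            f(k=3)
              f(k=2)
                f(k=1)
                -> return 1
              -> return 2
            -> return 6
          -> return 24
        -> return 120
      -> return 720
    -> return 5040
  -> return 40320
-> return 362880

Final answer: 362880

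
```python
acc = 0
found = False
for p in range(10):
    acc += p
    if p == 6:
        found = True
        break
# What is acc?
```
Trace:
  acc=0
  acc=0, found=False
  acc=0, found=False, p=0
  acc=1, found=False, p=1
  acc=3, found=False, p=2
  acc=6, found=False, p=3
  acc=10, found=False, p=4
  acc=15, found=False, p=5
  acc=21, found=True, p=6

Final answer: 21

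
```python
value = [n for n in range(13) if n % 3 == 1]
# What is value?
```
Trace:
  n=0
  n=1
  n=2
  n=3
  n=4
  n=5
  n=6
  n=7
  n=8
  n=9
  n=10
  n=11
  n=12
  value=[1, 4, 7, 10]

Final answer: [1, 4, 7, 10]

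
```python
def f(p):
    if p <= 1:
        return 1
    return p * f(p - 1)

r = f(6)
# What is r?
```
Call trace:
f(p=6)
  f(p=5)
    f(p=4)
      f(p=3)
        f(p=2)
          f(p=1)
          -> return 1
        -> return 2
      -> return 6
    -> return 24
  -> return 120
-> return 720

Final answer: 720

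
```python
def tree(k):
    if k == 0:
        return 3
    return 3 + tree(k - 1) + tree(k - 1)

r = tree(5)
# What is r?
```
Call trace (a repeated sub-call is expanded the first time; later identical calls just restate its return value):
tree(k=5)
  tree(k=4)
    tree(k=3)
      tree(k=2)
        tree(k=1)
          tree(k=0)
          -> return 3
          tree(k=0)
          -> return 3
        -> return 9
        tree(k=1) -> return 9  (same call as traced above)
      -> return 21
      tree(k=2) -> return 21  (same call as traced above)
    -> return 45
    tree(k=3) -> return 45  (same call as traced above)
  -> return 93
  tree(k=4) -> return 93  (same call as traced above)
-> return 189

Final answer: 189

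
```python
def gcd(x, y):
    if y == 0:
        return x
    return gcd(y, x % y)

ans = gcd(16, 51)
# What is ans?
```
Call trace:
gcd(x=16, y=51)
  gcd(x=51, y=16)
    gcd(x=16, y=3)
      gcd(x=3, y=1)
        gcd(x=1, y=0)
        -> return 1
      -> return 1
    -> return 1
  -> return 1
-> return 1

Final answer: 1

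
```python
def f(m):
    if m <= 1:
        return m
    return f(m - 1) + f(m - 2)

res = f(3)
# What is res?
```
Call trace:
f(m=3)
  f(m=2)
    f(m=1)
    -> return 1
    f(m=0)
    -> return 0
  -> return 1
  f(m=1)
  -> return 1
-> return 2

Final answer: 2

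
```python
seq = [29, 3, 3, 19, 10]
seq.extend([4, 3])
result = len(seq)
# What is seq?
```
Trace:
  seq=[29, 3, 3, 19, 10]
  seq=[29, 3, 3, 19, 10, 4, 3]
  seq=[29, 3, 3, 19, 10, 4, 3], result=7

Final answer: [29, 3, 3, 19, 10, 4, 3]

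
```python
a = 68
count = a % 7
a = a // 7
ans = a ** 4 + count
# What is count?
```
Trace:
  a=68
  a=68, count=5
  a=9, count=5
  a=9, count=5, ans=6566

Final answer: 5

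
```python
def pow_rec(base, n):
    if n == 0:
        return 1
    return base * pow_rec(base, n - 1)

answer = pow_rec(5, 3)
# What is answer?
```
Call trace:
pow_rec(base=5, n=3)
  pow_rec(base=5, n=2)
    pow_rec(base=5, n=1)
      pow_rec(base=5, n=0)
      -> return 1
    -> return 5
  -> return 25
-> return 125

Final answer: 125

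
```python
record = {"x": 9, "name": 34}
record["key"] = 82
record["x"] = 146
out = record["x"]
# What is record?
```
Trace:
  record={'x': 9, 'name': 34}
  record={'x': 9, 'name': 34, 'key': 82}
  record={'x': 146, 'name': 34, 'key': 82}
  record={'x': 146, 'name': 34, 'key': 82}, out=146

Final answer: {'x': 146, 'name': 34, 'key': 82}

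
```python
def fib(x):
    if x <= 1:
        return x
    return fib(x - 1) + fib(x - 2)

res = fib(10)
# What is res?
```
Call trace (a repeated sub-call is expanded the first time; later identical calls just restate its return value):
fib(x=10)
  fib(x=9)
    fib(x=8)
      fib(x=7)
        fib(x=6)
          fib(x=5)
            fib(x=4)
              fib(x=3)
                fib(x=2)
                  fib(x=1)
                  -> return 1
                  fib(x=0)
                  -> return 0
                -> return 1
                fib(x=1)
                -> return 1
              -> return 2
              fib(x=2) -> return 1  (same call as traced above)
            -> return 3
            fib(x=3) -> return 2  (same call as traced above)
          -> return 5
          fib(x=4) -> return 3  (same call as traced above)
        -> return 8
        fib(x=5) -> return 5  (same call as traced above)
      -> return 13
      fib(x=6) -> return 8  (same call as traced above)
    -> return 21
    fib(x=7) -> return 13  (same call as traced above)
  -> return 34
  fib(x=8) -> return 21  (same call as traced above)
-> return 55

Final answer: 55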